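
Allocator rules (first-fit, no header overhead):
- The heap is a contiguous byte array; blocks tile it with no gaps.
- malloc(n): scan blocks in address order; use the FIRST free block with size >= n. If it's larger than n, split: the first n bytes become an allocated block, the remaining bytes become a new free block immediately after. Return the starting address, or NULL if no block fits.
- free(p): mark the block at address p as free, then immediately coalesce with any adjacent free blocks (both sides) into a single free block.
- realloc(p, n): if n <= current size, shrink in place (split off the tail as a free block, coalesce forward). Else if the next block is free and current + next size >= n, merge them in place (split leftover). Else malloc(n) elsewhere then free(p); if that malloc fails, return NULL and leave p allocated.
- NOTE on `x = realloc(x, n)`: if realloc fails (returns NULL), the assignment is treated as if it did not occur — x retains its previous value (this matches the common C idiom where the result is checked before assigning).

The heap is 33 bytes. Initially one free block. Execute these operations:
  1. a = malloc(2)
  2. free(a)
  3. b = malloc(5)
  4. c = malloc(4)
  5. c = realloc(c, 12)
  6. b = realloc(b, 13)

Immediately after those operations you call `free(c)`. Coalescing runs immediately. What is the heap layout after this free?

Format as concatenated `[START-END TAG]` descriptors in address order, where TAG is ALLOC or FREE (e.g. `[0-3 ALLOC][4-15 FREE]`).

Answer: [0-16 FREE][17-29 ALLOC][30-32 FREE]

Derivation:
Op 1: a = malloc(2) -> a = 0; heap: [0-1 ALLOC][2-32 FREE]
Op 2: free(a) -> (freed a); heap: [0-32 FREE]
Op 3: b = malloc(5) -> b = 0; heap: [0-4 ALLOC][5-32 FREE]
Op 4: c = malloc(4) -> c = 5; heap: [0-4 ALLOC][5-8 ALLOC][9-32 FREE]
Op 5: c = realloc(c, 12) -> c = 5; heap: [0-4 ALLOC][5-16 ALLOC][17-32 FREE]
Op 6: b = realloc(b, 13) -> b = 17; heap: [0-4 FREE][5-16 ALLOC][17-29 ALLOC][30-32 FREE]
free(c): c = 5 -> block [5-16 ALLOC]; mark free, coalesce with adjacent free neighbors -> [0-16 FREE][17-29 ALLOC][30-32 FREE]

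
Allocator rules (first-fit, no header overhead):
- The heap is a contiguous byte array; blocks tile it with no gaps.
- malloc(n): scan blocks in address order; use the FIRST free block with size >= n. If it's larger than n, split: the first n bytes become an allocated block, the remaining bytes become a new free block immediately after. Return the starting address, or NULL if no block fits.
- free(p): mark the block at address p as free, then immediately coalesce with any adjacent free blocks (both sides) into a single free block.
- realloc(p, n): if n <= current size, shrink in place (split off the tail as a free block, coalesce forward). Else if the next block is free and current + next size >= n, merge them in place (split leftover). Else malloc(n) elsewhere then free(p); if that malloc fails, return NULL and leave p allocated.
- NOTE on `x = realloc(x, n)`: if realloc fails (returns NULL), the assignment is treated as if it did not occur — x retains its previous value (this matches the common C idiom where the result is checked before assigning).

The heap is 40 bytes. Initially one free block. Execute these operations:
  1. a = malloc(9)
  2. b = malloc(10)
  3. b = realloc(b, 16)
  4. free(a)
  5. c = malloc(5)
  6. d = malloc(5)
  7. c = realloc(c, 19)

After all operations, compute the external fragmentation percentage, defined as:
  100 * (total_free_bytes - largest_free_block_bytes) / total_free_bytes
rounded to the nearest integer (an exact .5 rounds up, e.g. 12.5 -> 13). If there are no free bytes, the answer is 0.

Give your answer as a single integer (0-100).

Answer: 29

Derivation:
Op 1: a = malloc(9) -> a = 0; heap: [0-8 ALLOC][9-39 FREE]
Op 2: b = malloc(10) -> b = 9; heap: [0-8 ALLOC][9-18 ALLOC][19-39 FREE]
Op 3: b = realloc(b, 16) -> b = 9; heap: [0-8 ALLOC][9-24 ALLOC][25-39 FREE]
Op 4: free(a) -> (freed a); heap: [0-8 FREE][9-24 ALLOC][25-39 FREE]
Op 5: c = malloc(5) -> c = 0; heap: [0-4 ALLOC][5-8 FREE][9-24 ALLOC][25-39 FREE]
Op 6: d = malloc(5) -> d = 25; heap: [0-4 ALLOC][5-8 FREE][9-24 ALLOC][25-29 ALLOC][30-39 FREE]
Op 7: c = realloc(c, 19) -> NULL (c unchanged); heap: [0-4 ALLOC][5-8 FREE][9-24 ALLOC][25-29 ALLOC][30-39 FREE]
Free blocks: [4 10] total_free=14 largest=10 -> 100*(14-10)/14 = 400/14 ≈ 28.571 -> rounds to 29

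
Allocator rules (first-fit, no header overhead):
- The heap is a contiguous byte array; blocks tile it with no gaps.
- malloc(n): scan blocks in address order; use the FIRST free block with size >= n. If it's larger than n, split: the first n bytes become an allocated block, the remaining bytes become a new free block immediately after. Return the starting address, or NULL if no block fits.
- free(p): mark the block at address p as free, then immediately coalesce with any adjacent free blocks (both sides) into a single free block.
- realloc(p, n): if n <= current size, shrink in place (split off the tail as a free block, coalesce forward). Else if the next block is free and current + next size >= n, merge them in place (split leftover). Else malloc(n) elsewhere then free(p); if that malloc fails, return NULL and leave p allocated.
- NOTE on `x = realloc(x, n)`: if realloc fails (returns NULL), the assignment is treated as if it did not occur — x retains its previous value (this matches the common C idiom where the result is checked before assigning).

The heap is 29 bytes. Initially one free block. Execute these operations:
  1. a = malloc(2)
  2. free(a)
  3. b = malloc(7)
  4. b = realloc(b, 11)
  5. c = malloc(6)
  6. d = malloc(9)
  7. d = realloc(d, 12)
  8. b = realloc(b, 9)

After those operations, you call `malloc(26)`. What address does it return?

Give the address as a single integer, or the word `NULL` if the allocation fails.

Answer: NULL

Derivation:
Op 1: a = malloc(2) -> a = 0; heap: [0-1 ALLOC][2-28 FREE]
Op 2: free(a) -> (freed a); heap: [0-28 FREE]
Op 3: b = malloc(7) -> b = 0; heap: [0-6 ALLOC][7-28 FREE]
Op 4: b = realloc(b, 11) -> b = 0; heap: [0-10 ALLOC][11-28 FREE]
Op 5: c = malloc(6) -> c = 11; heap: [0-10 ALLOC][11-16 ALLOC][17-28 FREE]
Op 6: d = malloc(9) -> d = 17; heap: [0-10 ALLOC][11-16 ALLOC][17-25 ALLOC][26-28 FREE]
Op 7: d = realloc(d, 12) -> d = 17; heap: [0-10 ALLOC][11-16 ALLOC][17-28 ALLOC]
Op 8: b = realloc(b, 9) -> b = 0; heap: [0-8 ALLOC][9-10 FREE][11-16 ALLOC][17-28 ALLOC]
malloc(26): first-fit scan over [0-8 ALLOC][9-10 FREE][11-16 ALLOC][17-28 ALLOC] -> NULL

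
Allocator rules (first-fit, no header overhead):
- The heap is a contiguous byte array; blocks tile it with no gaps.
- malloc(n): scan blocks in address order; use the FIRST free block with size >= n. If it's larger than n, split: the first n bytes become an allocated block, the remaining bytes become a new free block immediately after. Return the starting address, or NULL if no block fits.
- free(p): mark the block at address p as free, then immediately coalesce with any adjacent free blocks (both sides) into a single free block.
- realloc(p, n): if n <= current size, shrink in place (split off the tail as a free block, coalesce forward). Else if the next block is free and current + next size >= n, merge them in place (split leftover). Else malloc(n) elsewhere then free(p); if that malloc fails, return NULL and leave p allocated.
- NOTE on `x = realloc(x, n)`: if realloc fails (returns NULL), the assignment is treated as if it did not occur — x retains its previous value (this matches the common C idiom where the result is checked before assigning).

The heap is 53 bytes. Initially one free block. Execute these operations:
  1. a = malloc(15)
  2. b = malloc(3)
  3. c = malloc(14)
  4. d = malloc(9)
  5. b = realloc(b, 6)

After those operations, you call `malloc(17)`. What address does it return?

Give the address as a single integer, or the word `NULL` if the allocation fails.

Op 1: a = malloc(15) -> a = 0; heap: [0-14 ALLOC][15-52 FREE]
Op 2: b = malloc(3) -> b = 15; heap: [0-14 ALLOC][15-17 ALLOC][18-52 FREE]
Op 3: c = malloc(14) -> c = 18; heap: [0-14 ALLOC][15-17 ALLOC][18-31 ALLOC][32-52 FREE]
Op 4: d = malloc(9) -> d = 32; heap: [0-14 ALLOC][15-17 ALLOC][18-31 ALLOC][32-40 ALLOC][41-52 FREE]
Op 5: b = realloc(b, 6) -> b = 41; heap: [0-14 ALLOC][15-17 FREE][18-31 ALLOC][32-40 ALLOC][41-46 ALLOC][47-52 FREE]
malloc(17): first-fit scan over [0-14 ALLOC][15-17 FREE][18-31 ALLOC][32-40 ALLOC][41-46 ALLOC][47-52 FREE] -> NULL

Answer: NULL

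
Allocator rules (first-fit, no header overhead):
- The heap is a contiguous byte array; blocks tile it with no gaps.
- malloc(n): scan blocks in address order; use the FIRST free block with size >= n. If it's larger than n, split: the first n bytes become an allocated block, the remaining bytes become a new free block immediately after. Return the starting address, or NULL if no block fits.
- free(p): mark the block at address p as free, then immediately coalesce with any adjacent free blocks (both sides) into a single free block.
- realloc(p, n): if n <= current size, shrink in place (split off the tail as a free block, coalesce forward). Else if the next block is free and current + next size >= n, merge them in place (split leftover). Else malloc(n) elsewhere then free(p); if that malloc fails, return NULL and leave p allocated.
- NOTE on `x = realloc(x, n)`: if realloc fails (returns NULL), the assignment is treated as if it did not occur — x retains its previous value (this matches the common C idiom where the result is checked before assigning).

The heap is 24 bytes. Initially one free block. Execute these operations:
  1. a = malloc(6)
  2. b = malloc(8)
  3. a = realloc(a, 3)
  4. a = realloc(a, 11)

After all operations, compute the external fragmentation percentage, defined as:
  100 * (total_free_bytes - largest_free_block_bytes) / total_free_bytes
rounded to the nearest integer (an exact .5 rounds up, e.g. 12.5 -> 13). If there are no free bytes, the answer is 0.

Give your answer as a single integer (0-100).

Op 1: a = malloc(6) -> a = 0; heap: [0-5 ALLOC][6-23 FREE]
Op 2: b = malloc(8) -> b = 6; heap: [0-5 ALLOC][6-13 ALLOC][14-23 FREE]
Op 3: a = realloc(a, 3) -> a = 0; heap: [0-2 ALLOC][3-5 FREE][6-13 ALLOC][14-23 FREE]
Op 4: a = realloc(a, 11) -> NULL (a unchanged); heap: [0-2 ALLOC][3-5 FREE][6-13 ALLOC][14-23 FREE]
Free blocks: [3 10] total_free=13 largest=10 -> 100*(13-10)/13 = 300/13 ≈ 23.077 -> rounds to 23

Answer: 23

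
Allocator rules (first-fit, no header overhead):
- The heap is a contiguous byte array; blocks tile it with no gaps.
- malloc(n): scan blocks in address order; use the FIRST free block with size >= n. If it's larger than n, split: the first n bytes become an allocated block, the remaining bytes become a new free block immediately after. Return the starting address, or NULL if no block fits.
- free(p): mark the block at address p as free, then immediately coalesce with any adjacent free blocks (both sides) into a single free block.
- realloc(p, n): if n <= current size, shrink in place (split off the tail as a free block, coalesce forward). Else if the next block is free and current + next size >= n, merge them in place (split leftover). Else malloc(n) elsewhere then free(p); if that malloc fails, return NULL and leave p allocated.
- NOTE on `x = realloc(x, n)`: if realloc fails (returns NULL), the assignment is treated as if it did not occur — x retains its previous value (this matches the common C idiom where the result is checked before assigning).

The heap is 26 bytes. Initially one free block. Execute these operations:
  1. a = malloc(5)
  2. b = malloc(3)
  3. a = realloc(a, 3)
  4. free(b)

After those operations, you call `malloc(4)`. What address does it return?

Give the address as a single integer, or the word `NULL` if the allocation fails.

Op 1: a = malloc(5) -> a = 0; heap: [0-4 ALLOC][5-25 FREE]
Op 2: b = malloc(3) -> b = 5; heap: [0-4 ALLOC][5-7 ALLOC][8-25 FREE]
Op 3: a = realloc(a, 3) -> a = 0; heap: [0-2 ALLOC][3-4 FREE][5-7 ALLOC][8-25 FREE]
Op 4: free(b) -> (freed b); heap: [0-2 ALLOC][3-25 FREE]
malloc(4): first-fit scan over [0-2 ALLOC][3-25 FREE] -> 3

Answer: 3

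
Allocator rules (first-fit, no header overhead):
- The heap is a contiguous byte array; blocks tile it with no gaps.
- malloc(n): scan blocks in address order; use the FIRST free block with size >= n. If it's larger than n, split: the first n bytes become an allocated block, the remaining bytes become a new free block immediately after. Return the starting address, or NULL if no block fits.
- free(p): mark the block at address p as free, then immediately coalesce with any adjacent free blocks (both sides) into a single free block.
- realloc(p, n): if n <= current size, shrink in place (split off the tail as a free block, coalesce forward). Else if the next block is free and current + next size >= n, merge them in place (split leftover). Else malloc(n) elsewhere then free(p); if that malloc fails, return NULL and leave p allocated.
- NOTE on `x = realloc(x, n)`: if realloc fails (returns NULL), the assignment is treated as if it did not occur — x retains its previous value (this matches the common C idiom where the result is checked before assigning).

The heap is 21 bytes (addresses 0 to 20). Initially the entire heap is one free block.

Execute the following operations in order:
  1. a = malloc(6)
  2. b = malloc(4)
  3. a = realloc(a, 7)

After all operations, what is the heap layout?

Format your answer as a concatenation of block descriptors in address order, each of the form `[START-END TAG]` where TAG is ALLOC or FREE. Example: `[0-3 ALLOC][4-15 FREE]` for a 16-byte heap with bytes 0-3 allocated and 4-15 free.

Answer: [0-5 FREE][6-9 ALLOC][10-16 ALLOC][17-20 FREE]

Derivation:
Op 1: a = malloc(6) -> a = 0; heap: [0-5 ALLOC][6-20 FREE]
Op 2: b = malloc(4) -> b = 6; heap: [0-5 ALLOC][6-9 ALLOC][10-20 FREE]
Op 3: a = realloc(a, 7) -> a = 10; heap: [0-5 FREE][6-9 ALLOC][10-16 ALLOC][17-20 FREE]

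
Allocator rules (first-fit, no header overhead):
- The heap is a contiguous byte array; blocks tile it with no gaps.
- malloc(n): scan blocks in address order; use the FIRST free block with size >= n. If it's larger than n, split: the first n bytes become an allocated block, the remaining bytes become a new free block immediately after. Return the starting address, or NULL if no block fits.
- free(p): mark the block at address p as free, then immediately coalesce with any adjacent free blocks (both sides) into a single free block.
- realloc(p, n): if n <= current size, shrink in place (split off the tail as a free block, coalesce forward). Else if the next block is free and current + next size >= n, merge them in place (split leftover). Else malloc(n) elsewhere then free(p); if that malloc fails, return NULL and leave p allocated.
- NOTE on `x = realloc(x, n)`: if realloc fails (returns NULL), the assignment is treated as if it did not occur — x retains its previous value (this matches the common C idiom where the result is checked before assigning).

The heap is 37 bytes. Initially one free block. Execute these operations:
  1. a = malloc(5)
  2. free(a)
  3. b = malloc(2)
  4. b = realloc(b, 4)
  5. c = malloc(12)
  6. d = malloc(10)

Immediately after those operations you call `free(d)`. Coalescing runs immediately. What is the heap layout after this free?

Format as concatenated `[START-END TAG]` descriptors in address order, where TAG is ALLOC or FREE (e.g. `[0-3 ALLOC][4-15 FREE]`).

Op 1: a = malloc(5) -> a = 0; heap: [0-4 ALLOC][5-36 FREE]
Op 2: free(a) -> (freed a); heap: [0-36 FREE]
Op 3: b = malloc(2) -> b = 0; heap: [0-1 ALLOC][2-36 FREE]
Op 4: b = realloc(b, 4) -> b = 0; heap: [0-3 ALLOC][4-36 FREE]
Op 5: c = malloc(12) -> c = 4; heap: [0-3 ALLOC][4-15 ALLOC][16-36 FREE]
Op 6: d = malloc(10) -> d = 16; heap: [0-3 ALLOC][4-15 ALLOC][16-25 ALLOC][26-36 FREE]
free(d): d = 16 -> block [16-25 ALLOC]; mark free, coalesce with adjacent free neighbors -> [0-3 ALLOC][4-15 ALLOC][16-36 FREE]

Answer: [0-3 ALLOC][4-15 ALLOC][16-36 FREE]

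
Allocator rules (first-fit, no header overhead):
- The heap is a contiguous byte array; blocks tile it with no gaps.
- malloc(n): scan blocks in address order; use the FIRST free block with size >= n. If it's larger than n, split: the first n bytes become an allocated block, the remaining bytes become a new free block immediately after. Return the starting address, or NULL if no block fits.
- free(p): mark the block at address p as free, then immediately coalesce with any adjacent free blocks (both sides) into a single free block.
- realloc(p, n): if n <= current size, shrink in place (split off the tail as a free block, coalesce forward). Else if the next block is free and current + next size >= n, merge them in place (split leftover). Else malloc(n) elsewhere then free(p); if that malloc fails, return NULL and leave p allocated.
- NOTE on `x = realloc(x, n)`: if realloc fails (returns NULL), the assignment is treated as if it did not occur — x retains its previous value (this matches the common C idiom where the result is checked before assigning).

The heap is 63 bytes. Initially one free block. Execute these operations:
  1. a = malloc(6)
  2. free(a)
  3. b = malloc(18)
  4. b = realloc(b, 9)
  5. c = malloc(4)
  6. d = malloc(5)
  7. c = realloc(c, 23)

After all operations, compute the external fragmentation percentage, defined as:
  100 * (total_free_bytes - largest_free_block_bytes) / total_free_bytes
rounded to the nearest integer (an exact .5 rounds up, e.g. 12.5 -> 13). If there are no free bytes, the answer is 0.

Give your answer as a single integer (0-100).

Op 1: a = malloc(6) -> a = 0; heap: [0-5 ALLOC][6-62 FREE]
Op 2: free(a) -> (freed a); heap: [0-62 FREE]
Op 3: b = malloc(18) -> b = 0; heap: [0-17 ALLOC][18-62 FREE]
Op 4: b = realloc(b, 9) -> b = 0; heap: [0-8 ALLOC][9-62 FREE]
Op 5: c = malloc(4) -> c = 9; heap: [0-8 ALLOC][9-12 ALLOC][13-62 FREE]
Op 6: d = malloc(5) -> d = 13; heap: [0-8 ALLOC][9-12 ALLOC][13-17 ALLOC][18-62 FREE]
Op 7: c = realloc(c, 23) -> c = 18; heap: [0-8 ALLOC][9-12 FREE][13-17 ALLOC][18-40 ALLOC][41-62 FREE]
Free blocks: [4 22] total_free=26 largest=22 -> 100*(26-22)/26 = 400/26 ≈ 15.385 -> rounds to 15

Answer: 15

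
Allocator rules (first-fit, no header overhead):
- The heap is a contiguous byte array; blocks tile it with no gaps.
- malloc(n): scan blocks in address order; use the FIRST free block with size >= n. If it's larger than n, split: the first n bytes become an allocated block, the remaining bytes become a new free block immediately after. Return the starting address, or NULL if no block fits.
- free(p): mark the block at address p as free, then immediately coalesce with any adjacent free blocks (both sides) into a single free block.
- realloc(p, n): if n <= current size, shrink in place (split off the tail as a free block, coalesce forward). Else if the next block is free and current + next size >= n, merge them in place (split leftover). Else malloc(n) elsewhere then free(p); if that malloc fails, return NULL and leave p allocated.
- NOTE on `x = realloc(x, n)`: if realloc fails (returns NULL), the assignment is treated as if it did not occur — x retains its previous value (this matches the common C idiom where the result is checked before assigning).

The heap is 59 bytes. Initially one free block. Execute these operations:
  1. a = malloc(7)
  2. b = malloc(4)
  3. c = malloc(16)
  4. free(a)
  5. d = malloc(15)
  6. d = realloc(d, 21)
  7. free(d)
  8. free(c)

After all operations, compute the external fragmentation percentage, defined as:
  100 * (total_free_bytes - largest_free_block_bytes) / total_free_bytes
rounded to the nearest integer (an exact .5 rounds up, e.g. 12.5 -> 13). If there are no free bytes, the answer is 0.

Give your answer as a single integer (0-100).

Answer: 13

Derivation:
Op 1: a = malloc(7) -> a = 0; heap: [0-6 ALLOC][7-58 FREE]
Op 2: b = malloc(4) -> b = 7; heap: [0-6 ALLOC][7-10 ALLOC][11-58 FREE]
Op 3: c = malloc(16) -> c = 11; heap: [0-6 ALLOC][7-10 ALLOC][11-26 ALLOC][27-58 FREE]
Op 4: free(a) -> (freed a); heap: [0-6 FREE][7-10 ALLOC][11-26 ALLOC][27-58 FREE]
Op 5: d = malloc(15) -> d = 27; heap: [0-6 FREE][7-10 ALLOC][11-26 ALLOC][27-41 ALLOC][42-58 FREE]
Op 6: d = realloc(d, 21) -> d = 27; heap: [0-6 FREE][7-10 ALLOC][11-26 ALLOC][27-47 ALLOC][48-58 FREE]
Op 7: free(d) -> (freed d); heap: [0-6 FREE][7-10 ALLOC][11-26 ALLOC][27-58 FREE]
Op 8: free(c) -> (freed c); heap: [0-6 FREE][7-10 ALLOC][11-58 FREE]
Free blocks: [7 48] total_free=55 largest=48 -> 100*(55-48)/55 = 700/55 ≈ 12.727 -> rounds to 13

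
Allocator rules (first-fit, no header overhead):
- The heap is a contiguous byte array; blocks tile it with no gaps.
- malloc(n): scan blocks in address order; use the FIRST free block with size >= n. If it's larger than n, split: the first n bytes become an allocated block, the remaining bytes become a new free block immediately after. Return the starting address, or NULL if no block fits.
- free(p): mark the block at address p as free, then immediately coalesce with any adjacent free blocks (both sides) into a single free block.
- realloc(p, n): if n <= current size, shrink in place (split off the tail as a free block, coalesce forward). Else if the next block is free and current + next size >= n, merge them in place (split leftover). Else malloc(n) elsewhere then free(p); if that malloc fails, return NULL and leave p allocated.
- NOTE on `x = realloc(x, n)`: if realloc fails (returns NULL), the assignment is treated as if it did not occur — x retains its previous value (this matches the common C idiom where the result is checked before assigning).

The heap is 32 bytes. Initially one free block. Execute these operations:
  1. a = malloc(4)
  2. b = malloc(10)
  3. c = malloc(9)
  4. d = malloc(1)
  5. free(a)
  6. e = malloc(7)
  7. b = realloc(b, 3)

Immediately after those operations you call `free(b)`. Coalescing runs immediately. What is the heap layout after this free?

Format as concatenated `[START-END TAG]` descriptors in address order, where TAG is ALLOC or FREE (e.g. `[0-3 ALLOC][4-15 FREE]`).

Answer: [0-13 FREE][14-22 ALLOC][23-23 ALLOC][24-30 ALLOC][31-31 FREE]

Derivation:
Op 1: a = malloc(4) -> a = 0; heap: [0-3 ALLOC][4-31 FREE]
Op 2: b = malloc(10) -> b = 4; heap: [0-3 ALLOC][4-13 ALLOC][14-31 FREE]
Op 3: c = malloc(9) -> c = 14; heap: [0-3 ALLOC][4-13 ALLOC][14-22 ALLOC][23-31 FREE]
Op 4: d = malloc(1) -> d = 23; heap: [0-3 ALLOC][4-13 ALLOC][14-22 ALLOC][23-23 ALLOC][24-31 FREE]
Op 5: free(a) -> (freed a); heap: [0-3 FREE][4-13 ALLOC][14-22 ALLOC][23-23 ALLOC][24-31 FREE]
Op 6: e = malloc(7) -> e = 24; heap: [0-3 FREE][4-13 ALLOC][14-22 ALLOC][23-23 ALLOC][24-30 ALLOC][31-31 FREE]
Op 7: b = realloc(b, 3) -> b = 4; heap: [0-3 FREE][4-6 ALLOC][7-13 FREE][14-22 ALLOC][23-23 ALLOC][24-30 ALLOC][31-31 FREE]
free(b): b = 4 -> block [4-6 ALLOC]; mark free, coalesce with adjacent free neighbors -> [0-13 FREE][14-22 ALLOC][23-23 ALLOC][24-30 ALLOC][31-31 FREE]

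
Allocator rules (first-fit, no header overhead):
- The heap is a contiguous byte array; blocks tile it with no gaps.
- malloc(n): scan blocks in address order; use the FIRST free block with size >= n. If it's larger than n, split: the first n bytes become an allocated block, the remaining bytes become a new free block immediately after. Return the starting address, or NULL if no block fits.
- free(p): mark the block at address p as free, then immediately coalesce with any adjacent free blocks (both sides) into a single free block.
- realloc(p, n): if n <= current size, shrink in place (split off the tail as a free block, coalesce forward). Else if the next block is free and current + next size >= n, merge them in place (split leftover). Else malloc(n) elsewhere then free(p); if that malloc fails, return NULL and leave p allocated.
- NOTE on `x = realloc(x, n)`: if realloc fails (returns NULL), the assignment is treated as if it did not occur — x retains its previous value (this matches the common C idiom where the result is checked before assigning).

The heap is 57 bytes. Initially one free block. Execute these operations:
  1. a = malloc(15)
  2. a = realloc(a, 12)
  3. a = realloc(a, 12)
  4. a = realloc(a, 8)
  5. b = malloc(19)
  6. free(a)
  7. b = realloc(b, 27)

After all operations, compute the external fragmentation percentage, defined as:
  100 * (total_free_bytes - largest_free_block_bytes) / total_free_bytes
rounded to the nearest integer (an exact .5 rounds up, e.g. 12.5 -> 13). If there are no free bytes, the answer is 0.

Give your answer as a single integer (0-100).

Answer: 27

Derivation:
Op 1: a = malloc(15) -> a = 0; heap: [0-14 ALLOC][15-56 FREE]
Op 2: a = realloc(a, 12) -> a = 0; heap: [0-11 ALLOC][12-56 FREE]
Op 3: a = realloc(a, 12) -> a = 0; heap: [0-11 ALLOC][12-56 FREE]
Op 4: a = realloc(a, 8) -> a = 0; heap: [0-7 ALLOC][8-56 FREE]
Op 5: b = malloc(19) -> b = 8; heap: [0-7 ALLOC][8-26 ALLOC][27-56 FREE]
Op 6: free(a) -> (freed a); heap: [0-7 FREE][8-26 ALLOC][27-56 FREE]
Op 7: b = realloc(b, 27) -> b = 8; heap: [0-7 FREE][8-34 ALLOC][35-56 FREE]
Free blocks: [8 22] total_free=30 largest=22 -> 100*(30-22)/30 = 800/30 ≈ 26.667 -> rounds to 27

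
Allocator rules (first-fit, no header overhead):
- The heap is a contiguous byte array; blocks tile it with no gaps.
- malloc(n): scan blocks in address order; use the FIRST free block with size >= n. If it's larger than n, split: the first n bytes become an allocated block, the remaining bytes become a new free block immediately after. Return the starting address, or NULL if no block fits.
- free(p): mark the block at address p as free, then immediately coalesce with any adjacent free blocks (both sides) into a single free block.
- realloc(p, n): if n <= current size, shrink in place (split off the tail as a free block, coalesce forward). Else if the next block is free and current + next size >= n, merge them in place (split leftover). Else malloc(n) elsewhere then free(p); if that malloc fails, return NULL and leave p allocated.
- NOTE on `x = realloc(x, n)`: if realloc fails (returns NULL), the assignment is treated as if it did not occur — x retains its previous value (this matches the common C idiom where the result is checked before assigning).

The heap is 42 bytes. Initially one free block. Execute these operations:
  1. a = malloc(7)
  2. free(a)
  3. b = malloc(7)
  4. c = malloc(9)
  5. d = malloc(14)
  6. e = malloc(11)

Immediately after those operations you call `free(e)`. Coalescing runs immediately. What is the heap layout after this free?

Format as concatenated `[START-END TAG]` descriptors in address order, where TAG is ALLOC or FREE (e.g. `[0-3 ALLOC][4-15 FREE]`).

Op 1: a = malloc(7) -> a = 0; heap: [0-6 ALLOC][7-41 FREE]
Op 2: free(a) -> (freed a); heap: [0-41 FREE]
Op 3: b = malloc(7) -> b = 0; heap: [0-6 ALLOC][7-41 FREE]
Op 4: c = malloc(9) -> c = 7; heap: [0-6 ALLOC][7-15 ALLOC][16-41 FREE]
Op 5: d = malloc(14) -> d = 16; heap: [0-6 ALLOC][7-15 ALLOC][16-29 ALLOC][30-41 FREE]
Op 6: e = malloc(11) -> e = 30; heap: [0-6 ALLOC][7-15 ALLOC][16-29 ALLOC][30-40 ALLOC][41-41 FREE]
free(e): e = 30 -> block [30-40 ALLOC]; mark free, coalesce with adjacent free neighbors -> [0-6 ALLOC][7-15 ALLOC][16-29 ALLOC][30-41 FREE]

Answer: [0-6 ALLOC][7-15 ALLOC][16-29 ALLOC][30-41 FREE]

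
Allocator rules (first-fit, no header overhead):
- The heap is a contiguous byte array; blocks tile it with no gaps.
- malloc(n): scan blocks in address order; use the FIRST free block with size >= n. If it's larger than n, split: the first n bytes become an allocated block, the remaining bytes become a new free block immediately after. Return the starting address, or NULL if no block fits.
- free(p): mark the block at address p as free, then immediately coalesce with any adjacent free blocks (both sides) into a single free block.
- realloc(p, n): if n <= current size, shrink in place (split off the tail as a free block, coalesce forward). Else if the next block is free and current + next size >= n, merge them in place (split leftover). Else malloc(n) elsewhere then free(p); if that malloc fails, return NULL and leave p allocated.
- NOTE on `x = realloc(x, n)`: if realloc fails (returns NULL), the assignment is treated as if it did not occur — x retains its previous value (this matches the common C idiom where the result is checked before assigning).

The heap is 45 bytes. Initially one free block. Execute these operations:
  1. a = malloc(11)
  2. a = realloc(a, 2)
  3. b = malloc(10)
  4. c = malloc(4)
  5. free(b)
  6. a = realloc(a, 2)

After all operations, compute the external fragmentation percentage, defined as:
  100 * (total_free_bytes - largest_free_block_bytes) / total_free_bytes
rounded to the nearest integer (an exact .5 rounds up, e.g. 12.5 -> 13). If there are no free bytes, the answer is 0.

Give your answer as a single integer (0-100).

Op 1: a = malloc(11) -> a = 0; heap: [0-10 ALLOC][11-44 FREE]
Op 2: a = realloc(a, 2) -> a = 0; heap: [0-1 ALLOC][2-44 FREE]
Op 3: b = malloc(10) -> b = 2; heap: [0-1 ALLOC][2-11 ALLOC][12-44 FREE]
Op 4: c = malloc(4) -> c = 12; heap: [0-1 ALLOC][2-11 ALLOC][12-15 ALLOC][16-44 FREE]
Op 5: free(b) -> (freed b); heap: [0-1 ALLOC][2-11 FREE][12-15 ALLOC][16-44 FREE]
Op 6: a = realloc(a, 2) -> a = 0; heap: [0-1 ALLOC][2-11 FREE][12-15 ALLOC][16-44 FREE]
Free blocks: [10 29] total_free=39 largest=29 -> 100*(39-29)/39 = 1000/39 ≈ 25.641 -> rounds to 26

Answer: 26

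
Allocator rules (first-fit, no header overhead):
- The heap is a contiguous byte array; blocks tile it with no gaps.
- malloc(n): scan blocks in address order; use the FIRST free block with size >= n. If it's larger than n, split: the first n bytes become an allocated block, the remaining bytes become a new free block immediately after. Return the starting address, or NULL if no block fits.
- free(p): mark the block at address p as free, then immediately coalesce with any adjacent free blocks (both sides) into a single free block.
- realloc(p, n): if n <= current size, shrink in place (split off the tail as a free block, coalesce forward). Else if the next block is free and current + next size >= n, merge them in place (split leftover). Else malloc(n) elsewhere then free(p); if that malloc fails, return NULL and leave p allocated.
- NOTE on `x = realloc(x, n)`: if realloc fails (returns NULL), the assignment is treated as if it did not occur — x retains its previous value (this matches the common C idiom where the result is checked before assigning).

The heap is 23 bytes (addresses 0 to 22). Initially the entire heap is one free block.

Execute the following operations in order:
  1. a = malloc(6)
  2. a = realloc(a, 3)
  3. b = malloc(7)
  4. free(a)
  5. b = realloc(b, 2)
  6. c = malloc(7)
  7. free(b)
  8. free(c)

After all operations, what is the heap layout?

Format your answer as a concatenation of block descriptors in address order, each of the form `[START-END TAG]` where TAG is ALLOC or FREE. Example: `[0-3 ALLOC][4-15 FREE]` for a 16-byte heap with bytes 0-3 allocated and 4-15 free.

Answer: [0-22 FREE]

Derivation:
Op 1: a = malloc(6) -> a = 0; heap: [0-5 ALLOC][6-22 FREE]
Op 2: a = realloc(a, 3) -> a = 0; heap: [0-2 ALLOC][3-22 FREE]
Op 3: b = malloc(7) -> b = 3; heap: [0-2 ALLOC][3-9 ALLOC][10-22 FREE]
Op 4: free(a) -> (freed a); heap: [0-2 FREE][3-9 ALLOC][10-22 FREE]
Op 5: b = realloc(b, 2) -> b = 3; heap: [0-2 FREE][3-4 ALLOC][5-22 FREE]
Op 6: c = malloc(7) -> c = 5; heap: [0-2 FREE][3-4 ALLOC][5-11 ALLOC][12-22 FREE]
Op 7: free(b) -> (freed b); heap: [0-4 FREE][5-11 ALLOC][12-22 FREE]
Op 8: free(c) -> (freed c); heap: [0-22 FREE]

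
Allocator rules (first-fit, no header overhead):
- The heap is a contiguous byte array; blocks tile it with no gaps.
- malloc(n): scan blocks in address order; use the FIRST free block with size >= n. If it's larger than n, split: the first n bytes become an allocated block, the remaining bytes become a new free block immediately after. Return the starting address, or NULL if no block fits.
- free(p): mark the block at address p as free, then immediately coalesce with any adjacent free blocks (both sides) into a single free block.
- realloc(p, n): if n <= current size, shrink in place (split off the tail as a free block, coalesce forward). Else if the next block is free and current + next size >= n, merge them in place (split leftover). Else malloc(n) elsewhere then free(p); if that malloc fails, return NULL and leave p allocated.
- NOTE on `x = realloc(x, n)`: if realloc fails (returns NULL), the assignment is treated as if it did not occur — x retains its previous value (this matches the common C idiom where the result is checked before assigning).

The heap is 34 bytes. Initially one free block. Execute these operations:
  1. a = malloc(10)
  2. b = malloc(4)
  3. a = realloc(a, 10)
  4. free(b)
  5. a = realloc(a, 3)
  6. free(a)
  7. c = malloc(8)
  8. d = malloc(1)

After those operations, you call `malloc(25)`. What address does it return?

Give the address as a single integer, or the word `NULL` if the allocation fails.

Op 1: a = malloc(10) -> a = 0; heap: [0-9 ALLOC][10-33 FREE]
Op 2: b = malloc(4) -> b = 10; heap: [0-9 ALLOC][10-13 ALLOC][14-33 FREE]
Op 3: a = realloc(a, 10) -> a = 0; heap: [0-9 ALLOC][10-13 ALLOC][14-33 FREE]
Op 4: free(b) -> (freed b); heap: [0-9 ALLOC][10-33 FREE]
Op 5: a = realloc(a, 3) -> a = 0; heap: [0-2 ALLOC][3-33 FREE]
Op 6: free(a) -> (freed a); heap: [0-33 FREE]
Op 7: c = malloc(8) -> c = 0; heap: [0-7 ALLOC][8-33 FREE]
Op 8: d = malloc(1) -> d = 8; heap: [0-7 ALLOC][8-8 ALLOC][9-33 FREE]
malloc(25): first-fit scan over [0-7 ALLOC][8-8 ALLOC][9-33 FREE] -> 9

Answer: 9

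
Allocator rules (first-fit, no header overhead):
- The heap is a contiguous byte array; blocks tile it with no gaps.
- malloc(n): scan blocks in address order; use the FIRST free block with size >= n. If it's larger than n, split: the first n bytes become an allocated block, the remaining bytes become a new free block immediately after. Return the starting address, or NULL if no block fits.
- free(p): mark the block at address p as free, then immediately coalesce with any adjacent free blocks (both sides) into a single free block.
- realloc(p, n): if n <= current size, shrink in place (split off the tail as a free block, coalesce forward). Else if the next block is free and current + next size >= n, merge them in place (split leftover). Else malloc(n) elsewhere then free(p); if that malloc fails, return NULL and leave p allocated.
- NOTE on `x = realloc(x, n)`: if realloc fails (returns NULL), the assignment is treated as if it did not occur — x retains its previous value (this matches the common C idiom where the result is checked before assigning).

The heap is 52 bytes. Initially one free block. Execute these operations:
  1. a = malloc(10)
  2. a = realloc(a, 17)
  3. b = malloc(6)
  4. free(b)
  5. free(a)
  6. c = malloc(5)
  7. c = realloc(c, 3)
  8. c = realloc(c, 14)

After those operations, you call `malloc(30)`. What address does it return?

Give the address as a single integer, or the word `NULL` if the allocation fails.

Answer: 14

Derivation:
Op 1: a = malloc(10) -> a = 0; heap: [0-9 ALLOC][10-51 FREE]
Op 2: a = realloc(a, 17) -> a = 0; heap: [0-16 ALLOC][17-51 FREE]
Op 3: b = malloc(6) -> b = 17; heap: [0-16 ALLOC][17-22 ALLOC][23-51 FREE]
Op 4: free(b) -> (freed b); heap: [0-16 ALLOC][17-51 FREE]
Op 5: free(a) -> (freed a); heap: [0-51 FREE]
Op 6: c = malloc(5) -> c = 0; heap: [0-4 ALLOC][5-51 FREE]
Op 7: c = realloc(c, 3) -> c = 0; heap: [0-2 ALLOC][3-51 FREE]
Op 8: c = realloc(c, 14) -> c = 0; heap: [0-13 ALLOC][14-51 FREE]
malloc(30): first-fit scan over [0-13 ALLOC][14-51 FREE] -> 14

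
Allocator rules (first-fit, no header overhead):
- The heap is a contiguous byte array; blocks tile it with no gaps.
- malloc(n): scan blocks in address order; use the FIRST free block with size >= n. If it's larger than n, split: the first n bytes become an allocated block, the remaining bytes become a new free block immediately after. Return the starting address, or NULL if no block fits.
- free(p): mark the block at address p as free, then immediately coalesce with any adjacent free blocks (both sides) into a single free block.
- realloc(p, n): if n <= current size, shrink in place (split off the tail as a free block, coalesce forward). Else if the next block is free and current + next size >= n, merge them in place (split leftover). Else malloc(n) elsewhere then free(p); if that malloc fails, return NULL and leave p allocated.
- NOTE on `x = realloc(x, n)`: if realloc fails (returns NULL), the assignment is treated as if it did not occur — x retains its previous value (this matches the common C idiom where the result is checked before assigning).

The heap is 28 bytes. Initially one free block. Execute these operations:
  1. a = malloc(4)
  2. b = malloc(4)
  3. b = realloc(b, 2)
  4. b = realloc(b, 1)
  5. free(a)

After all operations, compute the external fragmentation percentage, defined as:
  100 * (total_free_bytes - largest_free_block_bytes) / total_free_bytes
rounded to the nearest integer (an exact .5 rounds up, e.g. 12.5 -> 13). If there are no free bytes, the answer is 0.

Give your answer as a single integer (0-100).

Answer: 15

Derivation:
Op 1: a = malloc(4) -> a = 0; heap: [0-3 ALLOC][4-27 FREE]
Op 2: b = malloc(4) -> b = 4; heap: [0-3 ALLOC][4-7 ALLOC][8-27 FREE]
Op 3: b = realloc(b, 2) -> b = 4; heap: [0-3 ALLOC][4-5 ALLOC][6-27 FREE]
Op 4: b = realloc(b, 1) -> b = 4; heap: [0-3 ALLOC][4-4 ALLOC][5-27 FREE]
Op 5: free(a) -> (freed a); heap: [0-3 FREE][4-4 ALLOC][5-27 FREE]
Free blocks: [4 23] total_free=27 largest=23 -> 100*(27-23)/27 = 400/27 ≈ 14.815 -> rounds to 15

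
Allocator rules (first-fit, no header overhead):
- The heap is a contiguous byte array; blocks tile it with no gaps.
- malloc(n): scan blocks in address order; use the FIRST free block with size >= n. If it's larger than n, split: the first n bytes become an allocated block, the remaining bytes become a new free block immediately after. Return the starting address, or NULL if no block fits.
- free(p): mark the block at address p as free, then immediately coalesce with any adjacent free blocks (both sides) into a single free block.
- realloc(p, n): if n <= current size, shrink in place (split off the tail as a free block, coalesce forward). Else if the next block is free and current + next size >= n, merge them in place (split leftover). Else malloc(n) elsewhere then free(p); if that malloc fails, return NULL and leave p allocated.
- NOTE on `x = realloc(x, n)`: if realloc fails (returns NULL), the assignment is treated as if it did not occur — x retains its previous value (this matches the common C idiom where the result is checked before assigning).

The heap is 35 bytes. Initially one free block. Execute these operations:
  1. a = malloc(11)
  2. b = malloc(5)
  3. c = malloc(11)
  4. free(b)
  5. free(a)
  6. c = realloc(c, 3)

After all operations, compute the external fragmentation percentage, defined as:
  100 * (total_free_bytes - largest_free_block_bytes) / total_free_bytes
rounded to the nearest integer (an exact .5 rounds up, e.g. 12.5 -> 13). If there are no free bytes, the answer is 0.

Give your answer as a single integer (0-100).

Op 1: a = malloc(11) -> a = 0; heap: [0-10 ALLOC][11-34 FREE]
Op 2: b = malloc(5) -> b = 11; heap: [0-10 ALLOC][11-15 ALLOC][16-34 FREE]
Op 3: c = malloc(11) -> c = 16; heap: [0-10 ALLOC][11-15 ALLOC][16-26 ALLOC][27-34 FREE]
Op 4: free(b) -> (freed b); heap: [0-10 ALLOC][11-15 FREE][16-26 ALLOC][27-34 FREE]
Op 5: free(a) -> (freed a); heap: [0-15 FREE][16-26 ALLOC][27-34 FREE]
Op 6: c = realloc(c, 3) -> c = 16; heap: [0-15 FREE][16-18 ALLOC][19-34 FREE]
Free blocks: [16 16] total_free=32 largest=16 -> 100*(32-16)/32 = 1600/32 = 50

Answer: 50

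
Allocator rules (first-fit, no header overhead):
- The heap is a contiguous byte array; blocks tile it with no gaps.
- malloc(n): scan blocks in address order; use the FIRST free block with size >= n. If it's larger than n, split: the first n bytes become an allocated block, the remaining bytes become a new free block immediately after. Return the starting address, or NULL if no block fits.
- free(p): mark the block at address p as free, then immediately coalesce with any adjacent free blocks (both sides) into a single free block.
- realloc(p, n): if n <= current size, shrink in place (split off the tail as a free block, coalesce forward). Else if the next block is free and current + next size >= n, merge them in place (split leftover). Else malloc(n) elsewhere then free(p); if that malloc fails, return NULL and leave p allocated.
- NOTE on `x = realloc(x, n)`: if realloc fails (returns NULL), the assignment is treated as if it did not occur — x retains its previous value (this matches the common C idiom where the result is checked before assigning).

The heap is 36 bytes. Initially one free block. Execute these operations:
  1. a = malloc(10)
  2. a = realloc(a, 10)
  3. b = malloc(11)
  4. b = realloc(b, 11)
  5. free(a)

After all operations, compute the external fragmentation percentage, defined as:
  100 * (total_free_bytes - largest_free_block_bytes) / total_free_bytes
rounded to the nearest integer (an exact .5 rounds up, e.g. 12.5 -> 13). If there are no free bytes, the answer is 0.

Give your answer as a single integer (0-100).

Answer: 40

Derivation:
Op 1: a = malloc(10) -> a = 0; heap: [0-9 ALLOC][10-35 FREE]
Op 2: a = realloc(a, 10) -> a = 0; heap: [0-9 ALLOC][10-35 FREE]
Op 3: b = malloc(11) -> b = 10; heap: [0-9 ALLOC][10-20 ALLOC][21-35 FREE]
Op 4: b = realloc(b, 11) -> b = 10; heap: [0-9 ALLOC][10-20 ALLOC][21-35 FREE]
Op 5: free(a) -> (freed a); heap: [0-9 FREE][10-20 ALLOC][21-35 FREE]
Free blocks: [10 15] total_free=25 largest=15 -> 100*(25-15)/25 = 1000/25 = 40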